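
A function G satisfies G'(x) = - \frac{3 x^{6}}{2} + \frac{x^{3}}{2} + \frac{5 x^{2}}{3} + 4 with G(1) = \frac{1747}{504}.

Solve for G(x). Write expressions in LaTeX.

The integrand splits into summands that can be handled one at a time.
A general antiderivative is - \frac{3 x^{7}}{14} + \frac{x^{4}}{8} + \frac{5 x^{3}}{9} + 4 x + C.
The condition gives C = \frac{1747}{504} - (\frac{2251}{504}) = -1.
So G(x) = - \frac{3 x^{7}}{14} + \frac{x^{4}}{8} + \frac{5 x^{3}}{9} + 4 x - 1.
Check: d/dx[- \frac{3 x^{7}}{14} + \frac{x^{4}}{8} + \frac{5 x^{3}}{9} + 4 x - 1] = - \frac{3 x^{6}}{2} + \frac{x^{3}}{2} + \frac{5 x^{2}}{3} + 4 = G'(x).

G(x) = - \frac{3 x^{7}}{14} + \frac{x^{4}}{8} + \frac{5 x^{3}}{9} + 4 x - 1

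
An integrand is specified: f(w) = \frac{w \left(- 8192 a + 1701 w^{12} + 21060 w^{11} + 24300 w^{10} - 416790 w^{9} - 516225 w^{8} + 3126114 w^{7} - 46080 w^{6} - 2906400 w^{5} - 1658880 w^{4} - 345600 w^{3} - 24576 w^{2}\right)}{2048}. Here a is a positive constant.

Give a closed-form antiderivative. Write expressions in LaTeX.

Recover f(w) by differentiating a candidate F(w); any mismatch rules it out.
Check: d/dw[- 2 a w^{2} - \frac{3 \left(- \frac{3 w^{2}}{2} - \frac{w}{2}\right)^{4} \left(- \frac{w^{2}}{4} - w + 4\right)^{3}}{4}] = - 4 a w + \frac{1701 w^{13}}{2048} + \frac{5265 w^{12}}{512} + \frac{6075 w^{11}}{512} - \frac{208395 w^{10}}{1024} - \frac{516225 w^{9}}{2048} + \frac{1563057 w^{8}}{1024} - \frac{45 w^{7}}{2} - \frac{90825 w^{6}}{64} - 810 w^{5} - \frac{675 w^{4}}{4} - 12 w^{3}, which equals f(w).

An antiderivative is F(w) = - 2 a w^{2} - \frac{3 \left(- \frac{3 w^{2}}{2} - \frac{w}{2}\right)^{4} \left(- \frac{w^{2}}{4} - w + 4\right)^{3}}{4}.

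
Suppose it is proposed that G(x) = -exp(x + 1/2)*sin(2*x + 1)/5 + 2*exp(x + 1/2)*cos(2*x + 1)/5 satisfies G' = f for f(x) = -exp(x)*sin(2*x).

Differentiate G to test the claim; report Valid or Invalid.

d/dx[G] = -exp(1/2)*exp(x)*sin(2*x + 1)
d/dx[G] - f(x) = exp(x)*sin(2*x) - exp(1/2)*exp(x)*sin(2*x + 1) != 0.

Invalid: d/dx[G] - f = exp(x)*sin(2*x) - exp(1/2)*exp(x)*sin(2*x + 1), which is not 0.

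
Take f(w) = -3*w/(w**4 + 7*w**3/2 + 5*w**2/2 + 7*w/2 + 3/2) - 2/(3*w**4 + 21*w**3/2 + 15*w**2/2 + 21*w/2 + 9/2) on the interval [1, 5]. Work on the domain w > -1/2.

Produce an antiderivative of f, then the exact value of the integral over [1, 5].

Antiderivative: F(w) = (8*log(w + 1/2) - 10*log(w + 3) + log(w**2 + 1) - 26*atan(w))/30; value = -13*atan(5)/15 - log(8)/3 - 4*log(3/2)/15 - log(2)/30 + log(26)/30 + 4*log(11/2)/15 + log(4)/3 + 13*pi/60

Factor the denominator (3*(w + 3)*(2*w + 1)*(w**2 + 1)) and decompose: f = (w - 13)/(15*(w**2 + 1)) + 8/(15*(2*w + 1)) - 1/(3*(w + 3)); each piece integrates to a log, atan, or power term.
F(w) = (8*log(w + 1/2) - 10*log(w + 3) + log(w**2 + 1) - 26*atan(w))/30 is an antiderivative of f.
Check: d/dw[(8*log(w + 1/2) - 10*log(w + 3) + log(w**2 + 1) - 26*atan(w))/30] = (-18*w - 4)/(6*w**4 + 21*w**3 + 15*w**2 + 21*w + 9), which equals f(w).
F(5) = -13*atan(5)/15 - log(8)/3 + log(26)/30 + 4*log(11/2)/15; F(1) = -13*pi/60 - log(4)/3 + log(2)/30 + 4*log(3/2)/15.
Integral = F(5) - F(1) = -13*atan(5)/15 - log(8)/3 - 4*log(3/2)/15 - log(2)/30 + log(26)/30 + 4*log(11/2)/15 + log(4)/3 + 13*pi/60.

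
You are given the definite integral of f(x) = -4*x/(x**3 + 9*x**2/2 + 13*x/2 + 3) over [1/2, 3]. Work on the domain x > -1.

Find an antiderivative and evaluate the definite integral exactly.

Antiderivative: F(x) = 8*log(x + 1) - 24*log(x + 3/2) + 16*log(x + 2); value = -24*log(9/2) - 16*log(5/2) - 8*log(3/2) + 8*log(4) + 24*log(2) + 16*log(5)

Factor the denominator ((x + 1)*(x + 2)*(2*x + 3)) and decompose: f = -48/(2*x + 3) + 16/(x + 2) + 8/(x + 1); each piece integrates to a log, atan, or power term.
F(x) = 8*log(x + 1) - 24*log(x + 3/2) + 16*log(x + 2) is an antiderivative of f.
Check: d/dx[8*log(x + 1) - 24*log(x + 3/2) + 16*log(x + 2)] = -8*x/(2*x**3 + 9*x**2 + 13*x + 6), which equals f(x).
F(3) = -24*log(9/2) + 8*log(4) + 16*log(5); F(1/2) = -24*log(2) + 8*log(3/2) + 16*log(5/2).
Integral = F(3) - F(1/2) = -24*log(9/2) - 16*log(5/2) - 8*log(3/2) + 8*log(4) + 24*log(2) + 16*log(5).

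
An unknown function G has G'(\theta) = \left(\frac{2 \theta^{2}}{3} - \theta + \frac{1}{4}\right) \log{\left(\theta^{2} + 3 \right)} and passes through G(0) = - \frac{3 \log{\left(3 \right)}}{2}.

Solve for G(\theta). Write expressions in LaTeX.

G(\theta) = - \frac{4 \theta^{3}}{27} + \frac{\theta^{2}}{2} + \frac{5 \theta}{6} + \left(\frac{2 \theta^{3}}{9} - \frac{\theta^{2}}{2} + \frac{\theta}{4}\right) \log{\left(\theta^{2} + 3 \right)} - \frac{3 \log{\left(\theta^{2} + 3 \right)}}{2} - \frac{5 \sqrt{3} \operatorname{atan}{\left(\frac{\sqrt{3} \theta}{3} \right)}}{6}

Recover the given G'(\theta) by differentiating a candidate G(\theta); any mismatch rules it out.
A general antiderivative is - \frac{4 \theta^{3}}{27} + \frac{\theta^{2}}{2} + \frac{5 \theta}{6} + \left(\frac{2 \theta^{3}}{9} - \frac{\theta^{2}}{2} + \frac{\theta}{4}\right) \log{\left(\theta^{2} + 3 \right)} - \frac{3 \log{\left(\theta^{2} + 3 \right)}}{2} - \frac{5 \sqrt{3} \operatorname{atan}{\left(\frac{\sqrt{3} \theta}{3} \right)}}{6} + C.
The condition gives C = - \frac{3 \log{\left(3 \right)}}{2} - (- \frac{3 \log{\left(3 \right)}}{2}) = 0.
So G(\theta) = - \frac{4 \theta^{3}}{27} + \frac{\theta^{2}}{2} + \frac{5 \theta}{6} + \left(\frac{2 \theta^{3}}{9} - \frac{\theta^{2}}{2} + \frac{\theta}{4}\right) \log{\left(\theta^{2} + 3 \right)} - \frac{3 \log{\left(\theta^{2} + 3 \right)}}{2} - \frac{5 \sqrt{3} \operatorname{atan}{\left(\frac{\sqrt{3} \theta}{3} \right)}}{6}.
Check: d/d\theta[- \frac{4 \theta^{3}}{27} + \frac{\theta^{2}}{2} + \frac{5 \theta}{6} + \left(\frac{2 \theta^{3}}{9} - \frac{\theta^{2}}{2} + \frac{\theta}{4}\right) \log{\left(\theta^{2} + 3 \right)} - \frac{3 \log{\left(\theta^{2} + 3 \right)}}{2} - \frac{5 \sqrt{3} \operatorname{atan}{\left(\frac{\sqrt{3} \theta}{3} \right)}}{6}] = \frac{2 \theta^{2} \log{\left(\theta^{2} + 3 \right)}}{3} - \theta \log{\left(\theta^{2} + 3 \right)} + \frac{\log{\left(\theta^{2} + 3 \right)}}{4}, which equals G'(\theta).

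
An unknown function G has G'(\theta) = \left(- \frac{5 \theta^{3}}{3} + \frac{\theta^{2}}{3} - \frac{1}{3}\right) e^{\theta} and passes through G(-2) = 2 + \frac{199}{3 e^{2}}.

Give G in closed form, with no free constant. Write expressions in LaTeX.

G(\theta) = \frac{\left(- 5 \theta^{3} + 16 \theta^{2} - 32 \theta + 31\right) e^{\theta}}{3} + 2

Recognize the product-rule pattern: G'(\theta) = u'v + uv' with u = - \frac{5 \theta^{3}}{3} + \frac{16 \theta^{2}}{3} - \frac{32 \theta}{3} + \frac{31}{3}, v = e^{\theta}, so integration by parts undoes it.
A general antiderivative is \frac{\left(- 5 \theta^{3} + 16 \theta^{2} - 32 \theta + 31\right) e^{\theta}}{3} + C.
The condition gives C = 2 + \frac{199}{3 e^{2}} - (\frac{199}{3 e^{2}}) = 2.
So G(\theta) = \frac{\left(- 5 \theta^{3} + 16 \theta^{2} - 32 \theta + 31\right) e^{\theta}}{3} + 2.
Check: d/d\theta[\frac{\left(- 5 \theta^{3} + 16 \theta^{2} - 32 \theta + 31\right) e^{\theta}}{3} + 2] = - \frac{5 \theta^{3} e^{\theta}}{3} + \frac{\theta^{2} e^{\theta}}{3} - \frac{e^{\theta}}{3}, which equals G'(\theta).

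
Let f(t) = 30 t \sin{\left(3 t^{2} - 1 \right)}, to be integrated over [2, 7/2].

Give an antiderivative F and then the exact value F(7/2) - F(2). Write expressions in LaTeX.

Antiderivative: F(t) = - 5 \cos{\left(3 t^{2} - 1 \right)}; value = 5 \cos{\left(11 \right)} - 5 \cos{\left(\frac{143}{4} \right)}

f matches the chain-rule pattern g'(h)*h' with inner function h(t) = 3 t^{2} - 1; substituting u = h(t) collapses the integral.
F(t) = - 5 \cos{\left(3 t^{2} - 1 \right)} is an antiderivative of f.
Check: d/dt[- 5 \cos{\left(3 t^{2} - 1 \right)}] = 30 t \sin{\left(3 t^{2} - 1 \right)} = f(t).
F(7/2) = - 5 \cos{\left(\frac{143}{4} \right)}; F(2) = - 5 \cos{\left(11 \right)}.
Integral = F(7/2) - F(2) = 5 \cos{\left(11 \right)} - 5 \cos{\left(\frac{143}{4} \right)}.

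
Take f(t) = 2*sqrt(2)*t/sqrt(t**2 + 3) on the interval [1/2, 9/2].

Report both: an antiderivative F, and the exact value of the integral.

f matches the chain-rule pattern g'(h)*h' with inner function h(t) = 2*t**2 + 6; substituting u = h(t) collapses the integral.
F(t) = 2*sqrt(2*t**2 + 6) is an antiderivative of f.
Check: d/dt[2*sqrt(2*t**2 + 6)] = 2*sqrt(2)*t/sqrt(t**2 + 3) = f(t).
F(9/2) = sqrt(186); F(1/2) = sqrt(26).
Integral = F(9/2) - F(1/2) = -sqrt(26) + sqrt(186).

Antiderivative: F(t) = 2*sqrt(2*t**2 + 6); value = -sqrt(26) + sqrt(186)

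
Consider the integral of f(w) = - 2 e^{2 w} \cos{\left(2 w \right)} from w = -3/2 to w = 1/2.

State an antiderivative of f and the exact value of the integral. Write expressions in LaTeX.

Antiderivative: F(w) = - \frac{\left(\sin{\left(2 w \right)} + \cos{\left(2 w \right)}\right) e^{2 w}}{2}; value = - \frac{e \sin{\left(1 \right)}}{2} - \frac{e \cos{\left(1 \right)}}{2} + \frac{\cos{\left(3 \right)}}{2 e^{3}} - \frac{\sin{\left(3 \right)}}{2 e^{3}}

Whatever form F(w) takes, F'(w) = f(w) is non-negotiable.
F(w) = - \frac{\left(\sin{\left(2 w \right)} + \cos{\left(2 w \right)}\right) e^{2 w}}{2} is an antiderivative of f.
Check: d/dw[- \frac{\left(\sin{\left(2 w \right)} + \cos{\left(2 w \right)}\right) e^{2 w}}{2}] = - 2 e^{2 w} \cos{\left(2 w \right)} = f(w).
F(1/2) = - \frac{e \sin{\left(1 \right)}}{2} - \frac{e \cos{\left(1 \right)}}{2}; F(-3/2) = \frac{\sin{\left(3 \right)}}{2 e^{3}} - \frac{\cos{\left(3 \right)}}{2 e^{3}}.
Integral = F(1/2) - F(-3/2) = - \frac{e \sin{\left(1 \right)}}{2} - \frac{e \cos{\left(1 \right)}}{2} + \frac{\cos{\left(3 \right)}}{2 e^{3}} - \frac{\sin{\left(3 \right)}}{2 e^{3}}.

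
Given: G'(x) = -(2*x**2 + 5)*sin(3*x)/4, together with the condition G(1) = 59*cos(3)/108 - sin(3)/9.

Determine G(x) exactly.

G(x) = (18*x**2*cos(3*x) - 12*x*sin(3*x) + 41*cos(3*x))/108

Recover the given G'(x) by differentiating a candidate G(x); any mismatch rules it out.
A general antiderivative is x**2*cos(3*x)/6 - x*sin(3*x)/9 + 41*cos(3*x)/108 + C.
The condition gives C = 59*cos(3)/108 - sin(3)/9 - (59*cos(3)/108 - sin(3)/9) = 0.
So G(x) = (18*x**2*cos(3*x) - 12*x*sin(3*x) + 41*cos(3*x))/108.
Check: d/dx[(18*x**2*cos(3*x) - 12*x*sin(3*x) + 41*cos(3*x))/108] = -x**2*sin(3*x)/2 - 5*sin(3*x)/4, which equals G'(x).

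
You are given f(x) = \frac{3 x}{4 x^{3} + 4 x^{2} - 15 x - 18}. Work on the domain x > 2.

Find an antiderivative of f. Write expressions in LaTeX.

An antiderivative is F(x) = \frac{6 \log{\left(x - 2 \right)}}{49} - \frac{6 \log{\left(x + \frac{3}{2} \right)}}{49} - \frac{9}{28 x + 42}.

The denominator factors as \left(x - 2\right) \left(2 x + 3\right)^{2}; partial fractions split f into directly integrable pieces: - \frac{12}{49 \left(2 x + 3\right)} + \frac{9}{7 \left(2 x + 3\right)^{2}} + \frac{6}{49 \left(x - 2\right)}.
Check: d/dx[\frac{6 \log{\left(x - 2 \right)}}{49} - \frac{6 \log{\left(x + \frac{3}{2} \right)}}{49} - \frac{9}{28 x + 42}] = \frac{3 x}{4 x^{3} + 4 x^{2} - 15 x - 18} = f(x).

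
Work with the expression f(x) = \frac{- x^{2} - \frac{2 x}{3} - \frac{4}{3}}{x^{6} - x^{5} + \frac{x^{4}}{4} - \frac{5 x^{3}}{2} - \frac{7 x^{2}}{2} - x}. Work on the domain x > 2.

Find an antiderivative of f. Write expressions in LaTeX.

An antiderivative is F(x) = \frac{2 \left(270 \left(2 x + 1\right) \log{\left(x \right)} - 18 \left(2 x + 1\right) \log{\left(x - 2 \right)} - 232 \left(2 x + 1\right) \log{\left(x + \frac{1}{2} \right)} - 10 \left(2 x + 1\right) \log{\left(x^{2} + 2 \right)} + 5 \sqrt{2} \left(2 x + 1\right) \operatorname{atan}{\left(\frac{\sqrt{2} x}{2} \right)} + 180\right)}{405 \left(2 x + 1\right)}.

Factor the denominator (3 x \left(x - 2\right) \left(2 x + 1\right)^{2} \left(x^{2} + 2\right)) and decompose: f = - \frac{4 \left(2 x - 1\right)}{81 \left(x^{2} + 2\right)} - \frac{928}{405 \left(2 x + 1\right)} - \frac{16}{9 \left(2 x + 1\right)^{2}} - \frac{4}{45 \left(x - 2\right)} + \frac{4}{3 x}; each piece integrates to a log, atan, or power term.
Check: d/dx[\frac{2 \left(270 \left(2 x + 1\right) \log{\left(x \right)} - 18 \left(2 x + 1\right) \log{\left(x - 2 \right)} - 232 \left(2 x + 1\right) \log{\left(x + \frac{1}{2} \right)} - 10 \left(2 x + 1\right) \log{\left(x^{2} + 2 \right)} + 5 \sqrt{2} \left(2 x + 1\right) \operatorname{atan}{\left(\frac{\sqrt{2} x}{2} \right)} + 180\right)}{405 \left(2 x + 1\right)}] = \frac{- 12 x^{2} - 8 x - 16}{12 x^{6} - 12 x^{5} + 3 x^{4} - 30 x^{3} - 42 x^{2} - 12 x}, which equals f(x).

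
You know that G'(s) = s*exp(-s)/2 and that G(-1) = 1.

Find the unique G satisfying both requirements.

G'(s) has the shape u'v + uv' for u = -s/2 - 1/2 and v = exp(-s) — it is the derivative of the product u*v.
A general antiderivative is (-s - 1)*exp(-s)/2 + C.
The condition gives C = 1 - (0) = 1.
So G(s) = (-s + 2*exp(s) - 1)*exp(-s)/2.
Check: d/ds[(-s + 2*exp(s) - 1)*exp(-s)/2] = s*exp(-s)/2 = G'(s).

G(s) = (-s + 2*exp(s) - 1)*exp(-s)/2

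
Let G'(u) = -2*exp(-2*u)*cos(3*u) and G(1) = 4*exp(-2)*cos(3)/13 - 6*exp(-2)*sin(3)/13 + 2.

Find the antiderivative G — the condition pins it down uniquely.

Since d/du undoes antidifferentiation here, G(u) must give back the stated G'(u).
A general antiderivative is -6*exp(-2*u)*sin(3*u)/13 + 4*exp(-2*u)*cos(3*u)/13 + C.
The condition gives C = 4*exp(-2)*cos(3)/13 - 6*exp(-2)*sin(3)/13 + 2 - (4*exp(-2)*cos(3)/13 - 6*exp(-2)*sin(3)/13) = 2.
So G(u) = 2*(13*exp(2*u) - 3*sin(3*u) + 2*cos(3*u))*exp(-2*u)/13.
Check: d/du[2*(13*exp(2*u) - 3*sin(3*u) + 2*cos(3*u))*exp(-2*u)/13] = -2*exp(-2*u)*cos(3*u) = G'(u).

G(u) = 2*(13*exp(2*u) - 3*sin(3*u) + 2*cos(3*u))*exp(-2*u)/13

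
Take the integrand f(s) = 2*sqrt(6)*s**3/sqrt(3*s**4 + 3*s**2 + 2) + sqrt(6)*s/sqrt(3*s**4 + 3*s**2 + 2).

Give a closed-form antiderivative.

f matches the chain-rule pattern g'(h)*h' with inner function h(s) = 2*s**4 + 2*s**2 + 4/3; substituting u = h(s) collapses the integral.
Check: d/ds[sqrt(6)*sqrt(3*s**4 + 3*s**2 + 2)/3] = (2*sqrt(6)*s**3 + sqrt(6)*s)/sqrt(3*s**4 + 3*s**2 + 2), which equals f(s).

An antiderivative is F(s) = sqrt(6)*sqrt(3*s**4 + 3*s**2 + 2)/3.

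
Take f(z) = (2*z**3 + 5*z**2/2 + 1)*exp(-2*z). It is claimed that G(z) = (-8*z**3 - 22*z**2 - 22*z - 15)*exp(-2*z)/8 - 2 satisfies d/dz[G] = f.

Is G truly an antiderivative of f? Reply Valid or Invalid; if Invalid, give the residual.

d/dz[G] = (4*z**3 + 5*z**2 + 2)*exp(-2*z)/2
This equals f(z) exactly, so the claim holds.

Valid. The derivative of G reproduces f.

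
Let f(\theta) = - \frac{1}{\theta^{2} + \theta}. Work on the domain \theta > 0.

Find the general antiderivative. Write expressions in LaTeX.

F(\theta) = - \log{\left(\theta \right)} + \log{\left(\theta + 1 \right)} + C

The denominator factors as \theta \left(\theta + 1\right); partial fractions split f into directly integrable pieces: \frac{1}{\theta + 1} - \frac{1}{\theta}.
Check: d/d\theta[- \log{\left(\theta \right)} + \log{\left(\theta + 1 \right)}] = - \frac{1}{\theta^{2} + \theta} = f(\theta).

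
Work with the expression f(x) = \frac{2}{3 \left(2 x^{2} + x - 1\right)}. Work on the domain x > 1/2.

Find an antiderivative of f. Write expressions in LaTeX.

The denominator factors as 3 \left(x + 1\right) \left(2 x - 1\right); partial fractions split f into directly integrable pieces: \frac{4}{9 \left(2 x - 1\right)} - \frac{2}{9 \left(x + 1\right)}.
Check: d/dx[\frac{2 \log{\left(x - \frac{1}{2} \right)}}{9} - \frac{2 \log{\left(x + 1 \right)}}{9}] = \frac{2}{6 x^{2} + 3 x - 3}, which equals f(x).

An antiderivative is F(x) = \frac{2 \log{\left(x - \frac{1}{2} \right)}}{9} - \frac{2 \log{\left(x + 1 \right)}}{9}.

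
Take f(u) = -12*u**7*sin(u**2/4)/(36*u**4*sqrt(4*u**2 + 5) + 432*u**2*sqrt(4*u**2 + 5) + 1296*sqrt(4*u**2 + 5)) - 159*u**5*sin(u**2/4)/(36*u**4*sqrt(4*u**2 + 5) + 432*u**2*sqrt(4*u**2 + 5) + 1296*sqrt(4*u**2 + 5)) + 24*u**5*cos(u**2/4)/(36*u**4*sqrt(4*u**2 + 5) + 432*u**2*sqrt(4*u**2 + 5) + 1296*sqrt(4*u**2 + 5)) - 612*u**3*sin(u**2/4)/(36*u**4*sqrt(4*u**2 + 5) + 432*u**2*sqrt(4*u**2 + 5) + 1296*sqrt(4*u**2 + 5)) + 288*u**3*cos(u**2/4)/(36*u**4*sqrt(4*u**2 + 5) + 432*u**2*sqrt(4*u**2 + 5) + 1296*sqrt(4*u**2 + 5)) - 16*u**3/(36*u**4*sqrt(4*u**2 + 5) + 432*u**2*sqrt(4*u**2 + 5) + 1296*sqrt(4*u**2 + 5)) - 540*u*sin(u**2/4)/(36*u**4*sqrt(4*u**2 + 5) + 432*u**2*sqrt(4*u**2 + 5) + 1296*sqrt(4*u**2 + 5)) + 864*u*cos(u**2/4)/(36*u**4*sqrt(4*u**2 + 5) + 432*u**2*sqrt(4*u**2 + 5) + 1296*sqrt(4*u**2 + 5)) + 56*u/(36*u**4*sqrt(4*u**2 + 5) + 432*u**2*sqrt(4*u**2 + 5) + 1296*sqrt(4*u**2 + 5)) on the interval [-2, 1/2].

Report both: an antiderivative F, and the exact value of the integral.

Recognize the product-rule pattern: f = v'r + vr' with v = sqrt(4*u**2 + 5)/3, r = cos(u**2/4)/2 + 1/(3*(u**2 + 6)), so integration by parts undoes it.
F(u) = sqrt(4*u**2 + 5)*(cos(u**2/4)/2 + 1/(3*(u**2 + 6)))/3 is an antiderivative of f.
Check: d/du[sqrt(4*u**2 + 5)*(cos(u**2/4)/2 + 1/(3*(u**2 + 6)))/3] = (-12*u**7*sin(u**2/4) - 159*u**5*sin(u**2/4) + 24*u**5*cos(u**2/4) - 612*u**3*sin(u**2/4) + 288*u**3*cos(u**2/4) - 16*u**3 - 540*u*sin(u**2/4) + 864*u*cos(u**2/4) + 56*u)/(36*u**4*sqrt(4*u**2 + 5) + 432*u**2*sqrt(4*u**2 + 5) + 1296*sqrt(4*u**2 + 5)), which equals f(u).
F(1/2) = 4*sqrt(6)/225 + sqrt(6)*cos(1/16)/6; F(-2) = sqrt(21)/90 + sqrt(21)*cos(1)/6.
Integral = F(1/2) - F(-2) = -sqrt(21)*cos(1)/6 - sqrt(21)/90 + 4*sqrt(6)/225 + sqrt(6)*cos(1/16)/6.

Antiderivative: F(u) = sqrt(4*u**2 + 5)*(cos(u**2/4)/2 + 1/(3*(u**2 + 6)))/3; value = -sqrt(21)*cos(1)/6 - sqrt(21)/90 + 4*sqrt(6)/225 + sqrt(6)*cos(1/16)/6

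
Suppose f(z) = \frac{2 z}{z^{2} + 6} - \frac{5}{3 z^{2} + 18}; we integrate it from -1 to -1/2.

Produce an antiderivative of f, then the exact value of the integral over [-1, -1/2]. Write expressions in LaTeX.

Antiderivative: F(z) = - \frac{- 18 \log{\left(z^{2} + 6 \right)} + 5 \sqrt{6} \operatorname{atan}{\left(\frac{\sqrt{6} z}{6} \right)}}{18}; value = - \log{\left(7 \right)} - \frac{5 \sqrt{6} \operatorname{atan}{\left(\frac{\sqrt{6}}{6} \right)}}{18} + \frac{5 \sqrt{6} \operatorname{atan}{\left(\frac{\sqrt{6}}{12} \right)}}{18} + \log{\left(\frac{25}{4} \right)}

Integrate term by term and add the pieces.
F(z) = - \frac{- 18 \log{\left(z^{2} + 6 \right)} + 5 \sqrt{6} \operatorname{atan}{\left(\frac{\sqrt{6} z}{6} \right)}}{18} is an antiderivative of f.
Check: d/dz[- \frac{- 18 \log{\left(z^{2} + 6 \right)} + 5 \sqrt{6} \operatorname{atan}{\left(\frac{\sqrt{6} z}{6} \right)}}{18}] = \frac{6 z - 5}{3 z^{2} + 18}, which equals f(z).
F(-1/2) = \frac{5 \sqrt{6} \operatorname{atan}{\left(\frac{\sqrt{6}}{12} \right)}}{18} + \log{\left(\frac{25}{4} \right)}; F(-1) = \frac{5 \sqrt{6} \operatorname{atan}{\left(\frac{\sqrt{6}}{6} \right)}}{18} + \log{\left(7 \right)}.
Integral = F(-1/2) - F(-1) = - \log{\left(7 \right)} - \frac{5 \sqrt{6} \operatorname{atan}{\left(\frac{\sqrt{6}}{6} \right)}}{18} + \frac{5 \sqrt{6} \operatorname{atan}{\left(\frac{\sqrt{6}}{12} \right)}}{18} + \log{\left(\frac{25}{4} \right)}.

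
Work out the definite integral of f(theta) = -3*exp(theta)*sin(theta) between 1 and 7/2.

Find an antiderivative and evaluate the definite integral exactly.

Whatever form F(theta) takes, F'(theta) = f(theta) is non-negotiable.
F(theta) = -3*exp(theta)*sin(theta)/2 + 3*exp(theta)*cos(theta)/2 is an antiderivative of f.
Check: d/dtheta[-3*exp(theta)*sin(theta)/2 + 3*exp(theta)*cos(theta)/2] = -3*exp(theta)*sin(theta) = f(theta).
F(7/2) = 3*exp(7/2)*cos(7/2)/2 - 3*exp(7/2)*sin(7/2)/2; F(1) = -3*exp(1)*sin(1)/2 + 3*exp(1)*cos(1)/2.
Integral = F(7/2) - F(1) = 3*exp(7/2)*cos(7/2)/2 - 3*exp(1)*cos(1)/2 + 3*exp(1)*sin(1)/2 - 3*exp(7/2)*sin(7/2)/2.

Antiderivative: F(theta) = -3*exp(theta)*sin(theta)/2 + 3*exp(theta)*cos(theta)/2; value = 3*exp(7/2)*cos(7/2)/2 - 3*exp(1)*cos(1)/2 + 3*exp(1)*sin(1)/2 - 3*exp(7/2)*sin(7/2)/2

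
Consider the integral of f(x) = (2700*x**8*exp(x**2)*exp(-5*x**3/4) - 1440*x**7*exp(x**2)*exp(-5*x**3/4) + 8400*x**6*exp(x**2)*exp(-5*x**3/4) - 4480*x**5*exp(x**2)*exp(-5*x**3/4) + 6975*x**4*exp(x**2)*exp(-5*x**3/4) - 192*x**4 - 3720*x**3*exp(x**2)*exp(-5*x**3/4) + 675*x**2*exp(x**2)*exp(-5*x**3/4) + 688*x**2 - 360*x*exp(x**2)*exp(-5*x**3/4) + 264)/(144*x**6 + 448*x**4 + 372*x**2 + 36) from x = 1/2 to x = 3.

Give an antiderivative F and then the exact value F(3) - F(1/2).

Any candidate F(x) must reproduce f(x) exactly when differentiated.
F(x) = (-10*x**2*exp(x**2)*exp(-5*x**3/4) + 4*x**2*atan(3*x) + 4*x - 15*exp(x**2)*exp(-5*x**3/4) + 6*atan(3*x))/(2*x**2 + 3) is an antiderivative of f.
Check: d/dx[(-10*x**2*exp(x**2)*exp(-5*x**3/4) + 4*x**2*atan(3*x) + 4*x - 15*exp(x**2)*exp(-5*x**3/4) + 6*atan(3*x))/(2*x**2 + 3)] = (2700*x**8*exp(x**2)*exp(5*x**3/4) - 1440*x**7*exp(x**2)*exp(5*x**3/4) + 8400*x**6*exp(x**2)*exp(5*x**3/4) - 4480*x**5*exp(x**2)*exp(5*x**3/4) + 6975*x**4*exp(x**2)*exp(5*x**3/4) - 192*x**4*exp(5*x**3/2) - 3720*x**3*exp(x**2)*exp(5*x**3/4) + 675*x**2*exp(x**2)*exp(5*x**3/4) + 688*x**2*exp(5*x**3/2) - 360*x*exp(x**2)*exp(5*x**3/4) + 264*exp(5*x**3/2))/(144*x**6*exp(5*x**3/2) + 448*x**4*exp(5*x**3/2) + 372*x**2*exp(5*x**3/2) + 36*exp(5*x**3/2)), which equals f(x).
F(3) = -5*exp(-99/4) + 4/7 + 2*atan(9); F(1/2) = -5*exp(3/32) + 4/7 + 2*atan(3/2).
Integral = F(3) - F(1/2) = -2*atan(3/2) - 5*exp(-99/4) + 2*atan(9) + 5*exp(3/32).

Antiderivative: F(x) = (-10*x**2*exp(x**2)*exp(-5*x**3/4) + 4*x**2*atan(3*x) + 4*x - 15*exp(x**2)*exp(-5*x**3/4) + 6*atan(3*x))/(2*x**2 + 3); value = -2*atan(3/2) - 5*exp(-99/4) + 2*atan(9) + 5*exp(3/32)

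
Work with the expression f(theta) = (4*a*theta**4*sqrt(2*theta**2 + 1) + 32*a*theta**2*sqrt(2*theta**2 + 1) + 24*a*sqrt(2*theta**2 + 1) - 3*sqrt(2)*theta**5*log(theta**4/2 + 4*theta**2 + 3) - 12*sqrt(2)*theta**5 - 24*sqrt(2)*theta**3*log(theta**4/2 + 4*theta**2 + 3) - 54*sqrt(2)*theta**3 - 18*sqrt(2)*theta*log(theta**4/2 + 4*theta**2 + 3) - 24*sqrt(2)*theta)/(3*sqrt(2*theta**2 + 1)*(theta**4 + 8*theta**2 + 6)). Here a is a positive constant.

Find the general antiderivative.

For F(theta) to be correct the identity F'(theta) - f(theta) = 0 must hold.
Check: d/dtheta[4*a*theta/3 - sqrt(4*theta**2 + 2)*log(theta**4/2 + 4*theta**2 + 3)/2] = (4*a*theta**4*sqrt(2*theta**2 + 1) + 32*a*theta**2*sqrt(2*theta**2 + 1) + 24*a*sqrt(2*theta**2 + 1) - 3*sqrt(2)*theta**5*log(theta**4/2 + 4*theta**2 + 3) - 12*sqrt(2)*theta**5 - 24*sqrt(2)*theta**3*log(theta**4/2 + 4*theta**2 + 3) - 54*sqrt(2)*theta**3 - 18*sqrt(2)*theta*log(theta**4/2 + 4*theta**2 + 3) - 24*sqrt(2)*theta)/(3*theta**4*sqrt(2*theta**2 + 1) + 24*theta**2*sqrt(2*theta**2 + 1) + 18*sqrt(2*theta**2 + 1)), which equals f(theta).

F(theta) = 4*a*theta/3 - sqrt(4*theta**2 + 2)*log(theta**4/2 + 4*theta**2 + 3)/2 + C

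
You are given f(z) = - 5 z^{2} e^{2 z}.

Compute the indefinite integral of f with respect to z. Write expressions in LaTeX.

f has the shape u'v + uv' for u = - \frac{5 z^{2}}{2} + \frac{5 z}{2} - \frac{5}{4} and v = e^{2 z} — it is the derivative of the product u*v.
Check: d/dz[\frac{5 \left(- 2 z^{2} + 2 z - 1\right) e^{2 z}}{4}] = - 5 z^{2} e^{2 z} = f(z).

F(z) = \frac{5 \left(- 2 z^{2} + 2 z - 1\right) e^{2 z}}{4} + C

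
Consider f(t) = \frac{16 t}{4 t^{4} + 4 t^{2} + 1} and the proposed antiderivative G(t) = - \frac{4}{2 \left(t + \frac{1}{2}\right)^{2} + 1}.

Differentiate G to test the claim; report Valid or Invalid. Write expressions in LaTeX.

Invalid: d/dt[G] - f = \frac{- 384 t^{4} - 384 t^{3} - 256 t^{2} - 80 t + 32}{64 t^{8} + 128 t^{7} + 224 t^{6} + 224 t^{5} + 212 t^{4} + 128 t^{3} + 76 t^{2} + 24 t + 9}, which is not 0.

d/dt[G] = \frac{64 t + 32}{16 t^{4} + 32 t^{3} + 40 t^{2} + 24 t + 9}
d/dt[G] - f(t) = \frac{- 384 t^{4} - 384 t^{3} - 256 t^{2} - 80 t + 32}{64 t^{8} + 128 t^{7} + 224 t^{6} + 224 t^{5} + 212 t^{4} + 128 t^{3} + 76 t^{2} + 24 t + 9} != 0.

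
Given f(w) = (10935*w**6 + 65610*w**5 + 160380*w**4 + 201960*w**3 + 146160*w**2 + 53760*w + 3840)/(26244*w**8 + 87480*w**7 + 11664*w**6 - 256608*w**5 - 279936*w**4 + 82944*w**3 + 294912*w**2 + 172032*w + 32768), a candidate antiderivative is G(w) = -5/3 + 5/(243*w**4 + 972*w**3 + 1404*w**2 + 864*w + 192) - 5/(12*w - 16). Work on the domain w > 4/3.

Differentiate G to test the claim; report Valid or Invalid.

d/dw[G] = (10935*w**6 + 65610*w**5 + 160380*w**4 + 201960*w**3 + 146160*w**2 + 53760*w + 3840)/(26244*w**8 + 87480*w**7 + 11664*w**6 - 256608*w**5 - 279936*w**4 + 82944*w**3 + 294912*w**2 + 172032*w + 32768)
This equals f(w) exactly, so the claim holds.

Valid: G'(w) = f(w).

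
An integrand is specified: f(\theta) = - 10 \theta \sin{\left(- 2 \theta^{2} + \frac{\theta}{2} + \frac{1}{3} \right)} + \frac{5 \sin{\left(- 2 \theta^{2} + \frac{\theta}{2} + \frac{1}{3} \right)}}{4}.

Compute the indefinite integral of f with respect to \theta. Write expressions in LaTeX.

f matches the chain-rule pattern g'(h)*h' with inner function h(\theta) = - 2 \theta^{2} + \frac{\theta}{2} + \frac{1}{3}; substituting u = h(\theta) collapses the integral.
Check: d/d\theta[- \frac{5 \cos{\left(- 2 \theta^{2} + \frac{\theta}{2} + \frac{1}{3} \right)}}{2}] = - 10 \theta \sin{\left(- 2 \theta^{2} + \frac{\theta}{2} + \frac{1}{3} \right)} + \frac{5 \sin{\left(- 2 \theta^{2} + \frac{\theta}{2} + \frac{1}{3} \right)}}{4} = f(\theta).

F(\theta) = - \frac{5 \cos{\left(- 2 \theta^{2} + \frac{\theta}{2} + \frac{1}{3} \right)}}{2} + C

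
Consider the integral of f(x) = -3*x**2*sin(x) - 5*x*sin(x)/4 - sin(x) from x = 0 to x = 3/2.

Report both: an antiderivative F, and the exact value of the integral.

The integrand splits into summands that can be handled one at a time.
F(x) = (12*x**2*cos(x) - 24*x*sin(x) + 5*x*cos(x) - 5*sin(x) - 20*cos(x))/4 is an antiderivative of f.
Check: d/dx[(12*x**2*cos(x) - 24*x*sin(x) + 5*x*cos(x) - 5*sin(x) - 20*cos(x))/4] = -3*x**2*sin(x) - 5*x*sin(x)/4 - sin(x) = f(x).
F(3/2) = -41*sin(3/2)/4 + 29*cos(3/2)/8; F(0) = -5.
Integral = F(3/2) - F(0) = -41*sin(3/2)/4 + 29*cos(3/2)/8 + 5.

Antiderivative: F(x) = (12*x**2*cos(x) - 24*x*sin(x) + 5*x*cos(x) - 5*sin(x) - 20*cos(x))/4; value = -41*sin(3/2)/4 + 29*cos(3/2)/8 + 5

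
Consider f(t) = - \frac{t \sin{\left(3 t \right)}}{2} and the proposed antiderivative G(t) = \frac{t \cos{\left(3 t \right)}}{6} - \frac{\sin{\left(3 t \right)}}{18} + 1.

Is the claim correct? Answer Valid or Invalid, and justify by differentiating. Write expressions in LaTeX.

d/dt[G] = - \frac{t \sin{\left(3 t \right)}}{2}
This equals f(t) exactly, so the claim holds.

Valid - the claim checks out under differentiation.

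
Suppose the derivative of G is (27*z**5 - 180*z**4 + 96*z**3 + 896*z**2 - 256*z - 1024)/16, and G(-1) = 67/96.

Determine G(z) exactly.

G(z) = (27*z**6 - 216*z**5 + 144*z**4 + 1792*z**3 - 768*z**2 - 6144*z - 3904)/96

The substitution u = 3*z**2/4 - 2*z - 4 works: G'(z) is exactly (dG/du)*(du/dz) for that inner function.
A general antiderivative is 2*(3*z**2/4 - 2*z - 4)**3/3 + C.
The condition gives C = 67/96 - (-125/96) = 2.
So G(z) = (27*z**6 - 216*z**5 + 144*z**4 + 1792*z**3 - 768*z**2 - 6144*z - 3904)/96.
Check: d/dz[(27*z**6 - 216*z**5 + 144*z**4 + 1792*z**3 - 768*z**2 - 6144*z - 3904)/96] = 27*z**5/16 - 45*z**4/4 + 6*z**3 + 56*z**2 - 16*z - 64, which equals G'(z).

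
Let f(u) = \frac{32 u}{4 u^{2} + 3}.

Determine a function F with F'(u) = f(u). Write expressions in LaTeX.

The substitution w = 2 u^{2} + \frac{3}{2} works: f is exactly (dF/dw)*(dw/du) for that inner function.
Check: d/du[4 \log{\left(2 u^{2} + \frac{3}{2} \right)}] = \frac{32 u}{4 u^{2} + 3} = f(u).

An antiderivative is F(u) = 4 \log{\left(2 u^{2} + \frac{3}{2} \right)}.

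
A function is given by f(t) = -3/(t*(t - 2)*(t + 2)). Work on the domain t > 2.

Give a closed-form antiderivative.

The denominator factors as t*(t - 2)*(t + 2); partial fractions split f into directly integrable pieces: -3/(8*(t + 2)) - 3/(8*(t - 2)) + 3/(4*t).
Check: d/dt[3*(2*log(t) - log(t**2 - 4))/8] = -3/(t**3 - 4*t), which equals f(t).

An antiderivative is F(t) = 3*(2*log(t) - log(t**2 - 4))/8.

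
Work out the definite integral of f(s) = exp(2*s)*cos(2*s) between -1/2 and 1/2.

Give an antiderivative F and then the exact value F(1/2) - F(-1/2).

An antiderivative F(s) passes only if d/ds[F] lands on f(s) exactly.
F(s) = (sin(2*s) + cos(2*s))*exp(2*s)/4 is an antiderivative of f.
Check: d/ds[(sin(2*s) + cos(2*s))*exp(2*s)/4] = exp(2*s)*cos(2*s) = f(s).
F(1/2) = exp(1)*cos(1)/4 + exp(1)*sin(1)/4; F(-1/2) = -exp(-1)*sin(1)/4 + exp(-1)*cos(1)/4.
Integral = F(1/2) - F(-1/2) = -exp(-1)*cos(1)/4 + exp(-1)*sin(1)/4 + exp(1)*cos(1)/4 + exp(1)*sin(1)/4.

Antiderivative: F(s) = (sin(2*s) + cos(2*s))*exp(2*s)/4; value = -exp(-1)*cos(1)/4 + exp(-1)*sin(1)/4 + exp(1)*cos(1)/4 + exp(1)*sin(1)/4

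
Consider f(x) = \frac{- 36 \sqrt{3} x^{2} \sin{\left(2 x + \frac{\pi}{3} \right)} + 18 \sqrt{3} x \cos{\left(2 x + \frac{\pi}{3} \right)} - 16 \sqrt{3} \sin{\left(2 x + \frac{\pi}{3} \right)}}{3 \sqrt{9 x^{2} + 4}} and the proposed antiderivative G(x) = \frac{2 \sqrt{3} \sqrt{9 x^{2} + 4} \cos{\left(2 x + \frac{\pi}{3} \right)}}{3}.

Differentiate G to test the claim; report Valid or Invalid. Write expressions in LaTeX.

Valid - the claim checks out under differentiation.

d/dx[G] = \frac{- 36 \sqrt{3} x^{2} \sin{\left(2 x + \frac{\pi}{3} \right)} + 18 \sqrt{3} x \cos{\left(2 x + \frac{\pi}{3} \right)} - 16 \sqrt{3} \sin{\left(2 x + \frac{\pi}{3} \right)}}{3 \sqrt{9 x^{2} + 4}}
This equals f(x) exactly, so the claim holds.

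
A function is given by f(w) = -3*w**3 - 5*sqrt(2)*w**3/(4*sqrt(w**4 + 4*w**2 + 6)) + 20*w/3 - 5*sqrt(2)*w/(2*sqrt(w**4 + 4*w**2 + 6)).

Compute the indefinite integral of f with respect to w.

Integrate term by term and add the pieces.
Check: d/dw[(-2*(20 - 9*w**2)**2 - 135*sqrt(2)*sqrt(w**4 + 4*w**2 + 6))/216] = (-36*w**3*sqrt(w**4 + 4*w**2 + 6) - 15*sqrt(2)*w**3 + 80*w*sqrt(w**4 + 4*w**2 + 6) - 30*sqrt(2)*w)/(12*sqrt(w**4 + 4*w**2 + 6)), which equals f(w).

F(w) = (-2*(20 - 9*w**2)**2 - 135*sqrt(2)*sqrt(w**4 + 4*w**2 + 6))/216 + C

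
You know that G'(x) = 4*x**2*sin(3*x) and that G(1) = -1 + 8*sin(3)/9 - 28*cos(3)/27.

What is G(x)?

G(x) = -(36*x**2*cos(3*x) - 24*x*sin(3*x) - 8*cos(3*x) + 27)/27

Differentiate the proposed G(x) back; it has to land on the given G'(x).
A general antiderivative is -4*x**2*cos(3*x)/3 + 8*x*sin(3*x)/9 + 8*cos(3*x)/27 + C.
The condition gives C = -1 + 8*sin(3)/9 - 28*cos(3)/27 - (8*sin(3)/9 - 28*cos(3)/27) = -1.
So G(x) = -(36*x**2*cos(3*x) - 24*x*sin(3*x) - 8*cos(3*x) + 27)/27.
Check: d/dx[-(36*x**2*cos(3*x) - 24*x*sin(3*x) - 8*cos(3*x) + 27)/27] = 4*x**2*sin(3*x) = G'(x).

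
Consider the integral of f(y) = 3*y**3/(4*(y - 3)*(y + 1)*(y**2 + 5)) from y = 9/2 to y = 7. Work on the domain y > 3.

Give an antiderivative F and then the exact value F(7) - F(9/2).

The denominator factors as 4*(y - 3)*(y + 1)*(y**2 + 5); partial fractions split f into directly integrable pieces: 5*(4*y + 5)/(56*(y**2 + 5)) + 1/(32*(y + 1)) + 81/(224*(y - 3)).
F(y) = (81*log(y - 3) + 7*log(y + 1) + 40*log(y**2 + 5) + 20*sqrt(5)*atan(sqrt(5)*y/5))/224 is an antiderivative of f.
Check: d/dy[(81*log(y - 3) + 7*log(y + 1) + 40*log(y**2 + 5) + 20*sqrt(5)*atan(sqrt(5)*y/5))/224] = 3*y**3/(4*y**4 - 8*y**3 + 8*y**2 - 40*y - 60), which equals f(y).
F(7) = log(8)/32 + 5*sqrt(5)*atan(7*sqrt(5)/5)/56 + 81*log(4)/224 + 5*log(54)/28; F(9/2) = log(11/2)/32 + 81*log(3/2)/224 + 5*sqrt(5)*atan(9*sqrt(5)/10)/56 + 5*log(101/4)/28.
Integral = F(7) - F(9/2) = -5*log(101/4)/28 - 5*sqrt(5)*atan(9*sqrt(5)/10)/56 - 81*log(3/2)/224 - log(11/2)/32 + log(8)/32 + 5*sqrt(5)*atan(7*sqrt(5)/5)/56 + 81*log(4)/224 + 5*log(54)/28.

Antiderivative: F(y) = (81*log(y - 3) + 7*log(y + 1) + 40*log(y**2 + 5) + 20*sqrt(5)*atan(sqrt(5)*y/5))/224; value = -5*log(101/4)/28 - 5*sqrt(5)*atan(9*sqrt(5)/10)/56 - 81*log(3/2)/224 - log(11/2)/32 + log(8)/32 + 5*sqrt(5)*atan(7*sqrt(5)/5)/56 + 81*log(4)/224 + 5*log(54)/28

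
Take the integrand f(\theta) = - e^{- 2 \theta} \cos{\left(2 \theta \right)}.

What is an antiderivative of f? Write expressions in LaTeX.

An antiderivative is F(\theta) = - \frac{e^{- 2 \theta} \sin{\left(2 \theta \right)}}{4} + \frac{e^{- 2 \theta} \cos{\left(2 \theta \right)}}{4}.

An antiderivative F(\theta) passes only if d/d\theta[F] lands on f(\theta) exactly.
Check: d/d\theta[- \frac{e^{- 2 \theta} \sin{\left(2 \theta \right)}}{4} + \frac{e^{- 2 \theta} \cos{\left(2 \theta \right)}}{4}] = - e^{- 2 \theta} \cos{\left(2 \theta \right)} = f(\theta).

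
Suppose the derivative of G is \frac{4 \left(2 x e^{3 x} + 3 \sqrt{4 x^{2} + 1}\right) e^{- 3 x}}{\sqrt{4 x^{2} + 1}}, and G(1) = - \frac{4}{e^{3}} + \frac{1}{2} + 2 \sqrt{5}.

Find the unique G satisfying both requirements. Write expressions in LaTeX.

G(x) = 2 \sqrt{4 x^{2} + 1} + \frac{1}{2} - 4 e^{- 3 x}

Check a candidate G(x) by differentiating: d/dx[G] must match the given G'(x).
A general antiderivative is 2 \sqrt{4 x^{2} + 1} - 4 e^{- 3 x} + C.
The condition gives C = - \frac{4}{e^{3}} + \frac{1}{2} + 2 \sqrt{5} - (- \frac{4}{e^{3}} + 2 \sqrt{5}) = \frac{1}{2}.
So G(x) = 2 \sqrt{4 x^{2} + 1} + \frac{1}{2} - 4 e^{- 3 x}.
Check: d/dx[2 \sqrt{4 x^{2} + 1} + \frac{1}{2} - 4 e^{- 3 x}] = \frac{\left(8 x e^{3 x} + 12 \sqrt{4 x^{2} + 1}\right) e^{- 3 x}}{\sqrt{4 x^{2} + 1}}, which equals G'(x).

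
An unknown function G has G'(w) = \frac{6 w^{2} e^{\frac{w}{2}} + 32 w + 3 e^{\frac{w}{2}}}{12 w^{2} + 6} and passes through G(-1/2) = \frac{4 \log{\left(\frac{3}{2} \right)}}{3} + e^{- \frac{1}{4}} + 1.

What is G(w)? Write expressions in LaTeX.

Check a candidate G(w) by differentiating: d/dw[G] must match the given G'(w).
A general antiderivative is e^{\frac{w}{2}} + \frac{4 \log{\left(2 w^{2} + 1 \right)}}{3} + C.
The condition gives C = \frac{4 \log{\left(\frac{3}{2} \right)}}{3} + e^{- \frac{1}{4}} + 1 - (\frac{4 \log{\left(\frac{3}{2} \right)}}{3} + e^{- \frac{1}{4}}) = 1.
So G(w) = \frac{3 e^{\frac{w}{2}} + 4 \log{\left(2 w^{2} + 1 \right)} + 3}{3}.
Check: d/dw[\frac{3 e^{\frac{w}{2}} + 4 \log{\left(2 w^{2} + 1 \right)} + 3}{3}] = \frac{6 w^{2} e^{\frac{w}{2}} + 32 w + 3 e^{\frac{w}{2}}}{12 w^{2} + 6} = G'(w).

G(w) = \frac{3 e^{\frac{w}{2}} + 4 \log{\left(2 w^{2} + 1 \right)} + 3}{3}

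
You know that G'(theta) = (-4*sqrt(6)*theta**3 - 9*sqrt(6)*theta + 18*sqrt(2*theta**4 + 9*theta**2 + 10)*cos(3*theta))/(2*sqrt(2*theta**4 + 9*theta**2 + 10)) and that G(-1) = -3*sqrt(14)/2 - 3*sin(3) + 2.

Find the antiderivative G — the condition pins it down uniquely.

A first test for any G(theta): its theta-derivative must equal the given G'(theta).
A general antiderivative is -3*sqrt(theta**4/3 + 3*theta**2/2 + 5/3) + 3*sin(3*theta) + C.
The condition gives C = -3*sqrt(14)/2 - 3*sin(3) + 2 - (-3*sqrt(14)/2 - 3*sin(3)) = 2.
So G(theta) = -sqrt(6)*sqrt(2*theta**4 + 9*theta**2 + 10)/2 + 3*sin(3*theta) + 2.
Check: d/dtheta[-sqrt(6)*sqrt(2*theta**4 + 9*theta**2 + 10)/2 + 3*sin(3*theta) + 2] = (-4*sqrt(6)*theta**3 - 9*sqrt(6)*theta + 18*sqrt(2*theta**4 + 9*theta**2 + 10)*cos(3*theta))/(2*sqrt(2*theta**4 + 9*theta**2 + 10)) = G'(theta).

G(theta) = -sqrt(6)*sqrt(2*theta**4 + 9*theta**2 + 10)/2 + 3*sin(3*theta) + 2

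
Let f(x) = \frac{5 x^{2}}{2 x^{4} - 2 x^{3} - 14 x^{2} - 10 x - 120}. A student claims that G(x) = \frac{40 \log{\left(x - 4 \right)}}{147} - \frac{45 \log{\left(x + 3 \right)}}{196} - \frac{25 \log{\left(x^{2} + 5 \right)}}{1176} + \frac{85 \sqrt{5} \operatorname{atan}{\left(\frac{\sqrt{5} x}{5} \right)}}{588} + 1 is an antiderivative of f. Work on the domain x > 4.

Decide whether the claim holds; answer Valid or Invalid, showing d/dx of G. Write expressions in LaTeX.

Valid - differentiating G returns exactly f.

d/dx[G] = \frac{5 x^{2}}{2 x^{4} - 2 x^{3} - 14 x^{2} - 10 x - 120}
This equals f(x) exactly, so the claim holds.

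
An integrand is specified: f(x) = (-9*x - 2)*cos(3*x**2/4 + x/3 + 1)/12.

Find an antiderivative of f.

An antiderivative is F(x) = -sin(3*x**2/4 + x/3 + 1)/2.

The substitution u = 3*x**2/4 + x/3 + 1 works: f is exactly (dF/du)*(du/dx) for that inner function.
Check: d/dx[-sin(3*x**2/4 + x/3 + 1)/2] = -3*x*cos(3*x**2/4 + x/3 + 1)/4 - cos(3*x**2/4 + x/3 + 1)/6, which equals f(x).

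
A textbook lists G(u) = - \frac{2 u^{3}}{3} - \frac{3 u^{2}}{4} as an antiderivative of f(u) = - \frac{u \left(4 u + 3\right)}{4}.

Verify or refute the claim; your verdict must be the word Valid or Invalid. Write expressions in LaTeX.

Invalid: d/du[G] - f = - u^{2} - \frac{3 u}{4}, which is not 0.

d/du[G] = - 2 u^{2} - \frac{3 u}{2}
d/du[G] - f(u) = - u^{2} - \frac{3 u}{4} != 0.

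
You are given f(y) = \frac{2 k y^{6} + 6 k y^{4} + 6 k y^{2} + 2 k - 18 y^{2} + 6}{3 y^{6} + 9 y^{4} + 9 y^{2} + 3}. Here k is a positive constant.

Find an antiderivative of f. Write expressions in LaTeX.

An antiderivative is F(y) = \frac{2 y \left(k y^{4} + 2 k y^{2} + k + 3\right)}{3 \left(y^{2} + 1\right)^{2}}.

Check any antiderivative F(y) by computing F'(y) and comparing it with f(y).
Check: d/dy[\frac{2 y \left(k y^{4} + 2 k y^{2} + k + 3\right)}{3 \left(y^{2} + 1\right)^{2}}] = \frac{2 k y^{6} + 6 k y^{4} + 6 k y^{2} + 2 k - 18 y^{2} + 6}{3 y^{6} + 9 y^{4} + 9 y^{2} + 3} = f(y).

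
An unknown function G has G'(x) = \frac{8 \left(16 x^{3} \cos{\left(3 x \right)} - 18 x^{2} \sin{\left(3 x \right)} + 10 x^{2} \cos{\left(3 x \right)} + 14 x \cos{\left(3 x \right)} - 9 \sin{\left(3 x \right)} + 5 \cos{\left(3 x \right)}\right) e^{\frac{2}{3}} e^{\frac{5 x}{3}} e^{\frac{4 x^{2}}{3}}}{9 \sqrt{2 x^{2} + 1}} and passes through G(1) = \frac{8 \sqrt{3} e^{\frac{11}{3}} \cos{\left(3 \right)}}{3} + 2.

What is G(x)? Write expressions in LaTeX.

G(x) = \frac{8 \sqrt{2 x^{2} + 1} e^{\frac{4 x^{2}}{3} + \frac{5 x}{3} + \frac{2}{3}} \cos{\left(3 x \right)}}{3} + 2

Any candidate G(x) must reproduce the stated G'(x) exactly.
A general antiderivative is \frac{8 \sqrt{2 x^{2} + 1} e^{\frac{4 x^{2}}{3} + \frac{5 x}{3} + \frac{2}{3}} \cos{\left(3 x \right)}}{3} + C.
The condition gives C = \frac{8 \sqrt{3} e^{\frac{11}{3}} \cos{\left(3 \right)}}{3} + 2 - (\frac{8 \sqrt{3} e^{\frac{11}{3}} \cos{\left(3 \right)}}{3}) = 2.
So G(x) = \frac{8 \sqrt{2 x^{2} + 1} e^{\frac{4 x^{2}}{3} + \frac{5 x}{3} + \frac{2}{3}} \cos{\left(3 x \right)}}{3} + 2.
Check: d/dx[\frac{8 \sqrt{2 x^{2} + 1} e^{\frac{4 x^{2}}{3} + \frac{5 x}{3} + \frac{2}{3}} \cos{\left(3 x \right)}}{3} + 2] = \frac{128 x^{3} e^{\frac{2}{3}} e^{\frac{5 x}{3}} e^{\frac{4 x^{2}}{3}} \cos{\left(3 x \right)} - 144 x^{2} e^{\frac{2}{3}} e^{\frac{5 x}{3}} e^{\frac{4 x^{2}}{3}} \sin{\left(3 x \right)} + 80 x^{2} e^{\frac{2}{3}} e^{\frac{5 x}{3}} e^{\frac{4 x^{2}}{3}} \cos{\left(3 x \right)} + 112 x e^{\frac{2}{3}} e^{\frac{5 x}{3}} e^{\frac{4 x^{2}}{3}} \cos{\left(3 x \right)} - 72 e^{\frac{2}{3}} e^{\frac{5 x}{3}} e^{\frac{4 x^{2}}{3}} \sin{\left(3 x \right)} + 40 e^{\frac{2}{3}} e^{\frac{5 x}{3}} e^{\frac{4 x^{2}}{3}} \cos{\left(3 x \right)}}{9 \sqrt{2 x^{2} + 1}}, which equals G'(x).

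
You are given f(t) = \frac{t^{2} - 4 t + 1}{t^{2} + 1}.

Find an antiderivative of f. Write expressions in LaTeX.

An antiderivative is F(t) = t - 2 \log{\left(t^{2} + 1 \right)}.

Whatever form F(t) takes, F'(t) = f(t) is non-negotiable.
Check: d/dt[t - 2 \log{\left(t^{2} + 1 \right)}] = \frac{t^{2} - 4 t + 1}{t^{2} + 1} = f(t).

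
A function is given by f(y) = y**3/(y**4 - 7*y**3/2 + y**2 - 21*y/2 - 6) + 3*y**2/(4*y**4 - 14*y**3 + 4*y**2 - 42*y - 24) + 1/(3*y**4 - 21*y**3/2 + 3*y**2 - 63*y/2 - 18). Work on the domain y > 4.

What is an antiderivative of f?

Factor the denominator (6*(y - 4)*(2*y + 1)*(y**2 + 3)) and decompose: f = (199*y + 986)/(1482*(y**2 + 3)) - 19/(351*(2*y + 1)) + 458/(513*(y - 4)); each piece integrates to a log, atan, or power term.
Check: d/dy[(23816*log(y - 4) - 722*log(y + 1/2) + 1791*log(y**2 + 3) + 5916*sqrt(3)*atan(sqrt(3)*y/3))/26676] = (12*y**3 + 9*y**2 + 4)/(12*y**4 - 42*y**3 + 12*y**2 - 126*y - 72), which equals f(y).

An antiderivative is F(y) = (23816*log(y - 4) - 722*log(y + 1/2) + 1791*log(y**2 + 3) + 5916*sqrt(3)*atan(sqrt(3)*y/3))/26676.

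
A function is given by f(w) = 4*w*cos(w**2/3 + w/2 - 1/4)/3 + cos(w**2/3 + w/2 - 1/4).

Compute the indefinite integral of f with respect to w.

F(w) = 2*sin(w**2/3 + w/2 - 1/4) + C

The substitution u = w**2/3 + w/2 - 1/4 works: f is exactly (dF/du)*(du/dw) for that inner function.
Check: d/dw[2*sin(w**2/3 + w/2 - 1/4)] = 4*w*cos(w**2/3 + w/2 - 1/4)/3 + cos(w**2/3 + w/2 - 1/4) = f(w).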